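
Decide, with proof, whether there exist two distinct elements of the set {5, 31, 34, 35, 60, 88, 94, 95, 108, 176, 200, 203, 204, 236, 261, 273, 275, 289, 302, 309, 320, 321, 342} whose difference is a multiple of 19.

Reduce each element mod 19: 5↦5, 31↦12, 34↦15, 35↦16, 60↦3, 88↦12, 94↦18, 95↦0, 108↦13, 176↦5, 200↦10, 203↦13, 204↦14, 236↦8, 261↦14, 273↦7, 275↦9, 289↦4, 302↦17, 309↦5, 320↦16, 321↦17, 342↦0. The residue 5 repeats (at 5 and 176), and 176 − 5 = 171 = 9·19.

5 and 176 are such a pair.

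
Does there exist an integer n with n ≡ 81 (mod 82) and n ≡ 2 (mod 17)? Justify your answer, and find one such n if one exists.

The moduli 82 and 17 are coprime, so by the Chinese Remainder Theorem a unique solution modulo 1394 exists.
Write n = 81 + 82t and require 81 + 82t ≡ 2 (mod 17), i.e. 82t ≡ 6 (mod 17).
82 ≡ 14 (mod 17), so this reads 14t ≡ 6 (mod 17). Note 14·11 = 154 ≡ 1 (mod 17) (as 154 − 1 = 9·17), so 14⁻¹ ≡ 11.
Therefore t ≡ 11·6 = 66 ≡ 15 (mod 17).
Taking t = 15 gives n = 81 + 82·15 = 1311.
Indeed 1311 ≡ 81 (mod 82) and 1311 ≡ 2 (mod 17).

n = 1311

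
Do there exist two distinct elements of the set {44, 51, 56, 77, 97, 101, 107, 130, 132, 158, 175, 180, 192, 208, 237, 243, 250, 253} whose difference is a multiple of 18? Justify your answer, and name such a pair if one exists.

Reduce each element modulo 18: 44↦8, 51↦15, 56↦2, 77↦5, 97↦7, 101↦11, 107↦17, 130↦4, 132↦6, 158↦14, 175↦13, 180↦0, 192↦12, 208↦10, 237↦3, 243↦9, 250↦16, 253↦1.
All 18 residues are distinct, so no two elements differ by a multiple of 18.

There is no such pair.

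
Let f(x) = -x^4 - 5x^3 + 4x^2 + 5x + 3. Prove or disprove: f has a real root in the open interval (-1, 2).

f(-1) = 6 and f(2) = -27, which have opposite signs.
f is continuous everywhere (it is a polynomial), in particular on [-1, 2].
By the Intermediate Value Theorem f must vanish at some point of (-1, 2).

Yes, f has a root in the interval.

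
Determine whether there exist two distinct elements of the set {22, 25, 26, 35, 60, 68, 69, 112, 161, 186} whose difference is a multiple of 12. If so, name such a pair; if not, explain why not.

Two integers differ by a multiple of 12 exactly when they have the same residue mod 12. The residues are 22↦10, 25↦1, 26↦2, 35↦11, 60↦0, 68↦8, 69↦9, 112↦4, 161↦5, 186↦6.
No residue repeats among the 10 elements, so no pair has difference ≡ 0 (mod 12).

There is no such pair.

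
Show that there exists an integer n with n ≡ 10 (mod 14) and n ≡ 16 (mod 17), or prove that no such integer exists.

The moduli 14 and 17 are coprime, so by the Chinese Remainder Theorem a unique solution modulo 238 exists.
Write n = 10 + 14t and require 10 + 14t ≡ 16 (mod 17), i.e. 14t ≡ 6 (mod 17).
To invert 14 modulo 17: 17 = 1·14 + 3, 14 = 4·3 + 2, 3 = 1·2 + 1, 2 = 2·1 + 0, and unwinding, 1 = 3 − 1·2 = 3 − (14 − 4·3) = −14 + 5·3 = −14 + 5·(17 − 1·14) = 5·17 − 6·14. Thus 14⁻¹ ≡ -6 ≡ 11 (mod 17).
Multiplying by 11: t ≡ 11·6 = 66 ≡ 15 (mod 17).
Taking t = 15 gives n = 10 + 14·15 = 220.
Verify: 220 = 15·14 + 10 and 220 = 12·17 + 16. ✓

n = 220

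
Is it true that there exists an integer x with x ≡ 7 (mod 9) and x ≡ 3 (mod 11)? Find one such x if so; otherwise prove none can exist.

Since 9 and 11 share no common factor, CRT says the pair of congruences has a solution (unique mod 99).
Any solution of the first congruence is x = 7 + 9t; substituting into the second, 9t ≡ 3 − 7 ≡ 7 (mod 11).
Invert 9 mod 11 by the Euclidean algorithm: 11 = 1·9 + 2, 9 = 4·2 + 1, 2 = 2·1 + 0; back-substituting, 1 = 9 − 4·2 = 9 − 4·(11 − 1·9) = −4·11 + 5·9. Hence 9·5 ≡ 1, so 9⁻¹ ≡ 5 (mod 11).
Multiplying by 5: t ≡ 5·7 = 35 ≡ 2 (mod 11).
With t = 2: x = 7 + 9·2 = 25.
Check: 25 mod 9 = 7, 25 mod 11 = 3. ✓

x = 25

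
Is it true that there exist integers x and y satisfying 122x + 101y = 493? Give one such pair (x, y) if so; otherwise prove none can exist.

122 and 101 are coprime, so 122x + 101y ranges over all of ℤ.
Euclidean algorithm: 122 = 1·101 + 21, 101 = 4·21 + 17, 21 = 1·17 + 4, 17 = 4·4 + 1, 4 = 4·1 + 0.
Unwinding: 1 = 17 − 4·4 = 17 − 4·(21 − 1·17) = −4·21 + 5·17 = −4·21 + 5·(101 − 4·21) = 5·101 − 24·21 = 5·101 − 24·(122 − 1·101) = −24·122 + 29·101, i.e. 122·(-24) + 101·29 = 1.
Times 493: 122·(-11832) + 101·14297 = 493, so (-11832, 14297) solves it.
Shifting by a multiple of (101, −122) keeps it a solution: x = -11832 + 118·101 = 86, y = 14297 − 118·122 = -99.
Indeed 122·86 + 101·(-99) = 10492 − 9999 = 493.

x = 86, y = -99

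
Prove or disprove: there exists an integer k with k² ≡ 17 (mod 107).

107 is prime, so by Euler's criterion 17 is a square mod 107 iff 17^((107−1)/2) = 17^53 ≡ 1 (mod 107).
Squaring successively (mod 107): 17^2 = 289 ≡ 75; 17^4 ≡ 75² = 5625 ≡ 61; 17^8 ≡ 61² = 3721 ≡ 83; 17^16 ≡ 83² = 6889 ≡ 41; 17^32 ≡ 41² = 1681 ≡ 76.
Since 53 = 32 + 16 + 4 + 1, 17^53 ≡ 76 · 41 · 61 · 17; multiplying out mod 107: 76·41 = 3116 ≡ 13, then 13·61 = 793 ≡ 44, then 44·17 = 748 ≡ 106. Thus 17^53 ≡ 106 ≡ −1 (mod 107).
The value −1 means 17 is a non-residue modulo 107, so k² ≡ 17 (mod 107) is impossible.

No such integer exists.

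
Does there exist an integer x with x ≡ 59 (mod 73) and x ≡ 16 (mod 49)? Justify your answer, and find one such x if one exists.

x = 2760

gcd(73, 49) = 1, so the Chinese Remainder Theorem guarantees exactly one residue class mod 3577 satisfying both.
Write x = 59 + 73t and require 59 + 73t ≡ 16 (mod 49), i.e. 73t ≡ 6 (mod 49).
73 ≡ 24 (mod 49), so this reads 24t ≡ 6 (mod 49). Note 24·47 = 1128 ≡ 1 (mod 49) (as 1128 − 1 = 23·49), so 24⁻¹ ≡ 47.
Multiplying by 47: t ≡ 47·6 = 282 ≡ 37 (mod 49).
Taking t = 37 gives x = 59 + 73·37 = 2760.
Verify: 2760 = 37·73 + 59 and 2760 = 56·49 + 16. ✓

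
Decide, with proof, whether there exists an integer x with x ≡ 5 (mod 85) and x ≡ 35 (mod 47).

Since 85 and 47 share no common factor, CRT says the pair of congruences has a solution (unique mod 3995).
Write x = 5 + 85t and require 5 + 85t ≡ 35 (mod 47), i.e. 85t ≡ 30 (mod 47).
85 ≡ 38 (mod 47), so this reads 38t ≡ 30 (mod 47). To invert 38 modulo 47: 47 = 1·38 + 9, 38 = 4·9 + 2, 9 = 4·2 + 1, 2 = 2·1 + 0, and unwinding, 1 = 9 − 4·2 = 9 − 4·(38 − 4·9) = −4·38 + 17·9 = −4·38 + 17·(47 − 1·38) = 17·47 − 21·38. Thus 38⁻¹ ≡ -21 ≡ 26 (mod 47).
Multiplying by 26: t ≡ 26·30 = 780 ≡ 28 (mod 47).
With t = 28: x = 5 + 85·28 = 2385.
Indeed 2385 ≡ 5 (mod 85) and 2385 ≡ 35 (mod 47).

x = 2385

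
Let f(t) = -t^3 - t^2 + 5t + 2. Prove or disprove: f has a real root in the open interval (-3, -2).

Yes, f has a root in the interval.

f(-3) = 5 and f(-2) = -4, which have opposite signs.
f is continuous everywhere (it is a polynomial), in particular on [-3, -2].
By the Intermediate Value Theorem f must vanish at some point of (-3, -2).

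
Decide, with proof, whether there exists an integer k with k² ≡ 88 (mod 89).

k = 55 works: 55² = 3025, and 3025 − 88 = 2937 = 33·89.

k = 55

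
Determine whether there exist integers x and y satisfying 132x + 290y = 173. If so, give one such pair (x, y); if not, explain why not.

No such integers exist.

Both 132 and 290 are divisible by gcd(132, 290) = 2, hence so is any combination 132x + 290y.
However 173 leaves remainder 1 on division by 2.
So the equation is unsolvable over ℤ.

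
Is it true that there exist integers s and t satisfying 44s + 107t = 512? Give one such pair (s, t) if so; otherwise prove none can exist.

Since gcd(44, 107) = 1, every integer is an integer combination of 44 and 107.
Dividing repeatedly: 107 = 2·44 + 19, 44 = 2·19 + 6, 19 = 3·6 + 1, 6 = 6·1 + 0.
Back-substituting, 1 = 19 − 3·6 = 19 − 3·(44 − 2·19) = −3·44 + 7·19 = −3·44 + 7·(107 − 2·44) = 7·107 − 17·44; that is, 44·(-17) + 107·7 = 1.
Multiplying through by 512: s = (-17)·512 = -8704, t = 7·512 = 3584 is a solution.
The general solution is s = -8704 + 107k, t = 3584 − 44k; taking k = 82 gives the smaller pair s = 70, t = -24.
Check: 44·70 + 107·(-24) = 3080 − 2568 = 512. ✓

s = 70, t = -24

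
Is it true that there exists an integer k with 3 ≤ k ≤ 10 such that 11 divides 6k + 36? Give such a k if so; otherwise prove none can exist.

k = 5

At k = 5 we get 6·5 + 36 = 66, and 66 = 11·6.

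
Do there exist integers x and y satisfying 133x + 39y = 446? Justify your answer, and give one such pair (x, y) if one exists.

Since gcd(133, 39) = 1, every integer is an integer combination of 133 and 39.
Euclidean algorithm: 133 = 3·39 + 16, 39 = 2·16 + 7, 16 = 2·7 + 2, 7 = 3·2 + 1, 2 = 2·1 + 0.
Back-substituting, 1 = 7 − 3·2 = 7 − 3·(16 − 2·7) = −3·16 + 7·7 = −3·16 + 7·(39 − 2·16) = 7·39 − 17·16 = 7·39 − 17·(133 − 3·39) = −17·133 + 58·39; that is, 133·(-17) + 39·58 = 1.
Multiplying through by 446: x = (-17)·446 = -7582, y = 58·446 = 25868 is a solution.
Adding 195·39 to x and subtracting 195·133 from y gives the tidier solution (23, -67).
Check: 133·23 + 39·(-67) = 3059 − 2613 = 446. ✓

x = 23, y = -67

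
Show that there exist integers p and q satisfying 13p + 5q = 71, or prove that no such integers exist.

p = 2, q = 9

13 and 5 are coprime, so 13p + 5q ranges over all of ℤ.
Run the Euclidean algorithm on 13 and 5: 13 = 2·5 + 3, 5 = 1·3 + 2, 3 = 1·2 + 1, 2 = 2·1 + 0.
Back-substituting, 1 = 3 − 1·2 = 3 − (5 − 1·3) = −5 + 2·3 = −5 + 2·(13 − 2·5) = 2·13 − 5·5; that is, 13·2 + 5·(-5) = 1.
Multiplying through by 71: p = 2·71 = 142, q = (-5)·71 = -355 is a solution.
The general solution is p = 142 + 5k, q = -355 − 13k; taking k = -28 gives the smaller pair p = 2, q = 9.
Check: 13·2 + 5·9 = 26 + 45 = 71. ✓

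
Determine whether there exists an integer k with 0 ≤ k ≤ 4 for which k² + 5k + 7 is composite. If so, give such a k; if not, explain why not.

At k = 2: 2² + 5·2 + 7 = 21 = 3·7, which is composite.

k = 2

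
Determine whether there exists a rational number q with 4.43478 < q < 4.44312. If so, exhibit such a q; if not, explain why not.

q = 71/16

Look for a denominator N such that an integer falls strictly between N·4.43478 and N·4.44312. N = 16 works: 16·4.43478 = 70.95648 < 71 < 71.08992 = 16·4.44312.
Dividing back, 4.43478 < 71/16 < 4.44312, and 71/16 is rational.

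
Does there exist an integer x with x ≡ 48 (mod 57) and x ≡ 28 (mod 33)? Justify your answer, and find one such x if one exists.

No, no such integer exists.

Reduce both congruences modulo 3, which divides 57 and 33: they say x ≡ 48 (mod 3) and x ≡ 28 (mod 3).
However 48 ≡ 0 and 28 ≡ 1 (mod 3), and 0 ≠ 1.
Hence the system has no solution.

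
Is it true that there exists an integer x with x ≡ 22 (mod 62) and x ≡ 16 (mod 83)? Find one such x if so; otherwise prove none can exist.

x = 1510

The moduli 62 and 83 are coprime, so by the Chinese Remainder Theorem a unique solution modulo 5146 exists.
Write x = 22 + 62t and require 22 + 62t ≡ 16 (mod 83), i.e. 62t ≡ 77 (mod 83).
Since 62·79 = 4898 = 59·83 + 1, the inverse of 62 mod 83 is 79.
Therefore t ≡ 79·77 = 6083 ≡ 24 (mod 83).
With t = 24: x = 22 + 62·24 = 1510.
Check: 1510 mod 62 = 22, 1510 mod 83 = 16. ✓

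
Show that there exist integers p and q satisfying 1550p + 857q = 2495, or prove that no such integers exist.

1550 and 857 are coprime, so 1550p + 857q ranges over all of ℤ.
Euclidean algorithm: 1550 = 1·857 + 693, 857 = 1·693 + 164, 693 = 4·164 + 37, 164 = 4·37 + 16, 37 = 2·16 + 5, 16 = 3·5 + 1, 5 = 5·1 + 0.
Unwinding: 1 = 16 − 3·5 = 16 − 3·(37 − 2·16) = −3·37 + 7·16 = −3·37 + 7·(164 − 4·37) = 7·164 − 31·37 = 7·164 − 31·(693 − 4·164) = −31·693 + 131·164 = −31·693 + 131·(857 − 1·693) = 131·857 − 162·693 = 131·857 − 162·(1550 − 1·857) = −162·1550 + 293·857, i.e. 1550·(-162) + 857·293 = 1.
Multiplying through by 2495: p = (-162)·2495 = -404190, q = 293·2495 = 731035 is a solution.
Adding 472·857 to p and subtracting 472·1550 from q gives the tidier solution (314, -565).
Indeed 1550·314 + 857·(-565) = 486700 − 484205 = 2495.

p = 314, q = -565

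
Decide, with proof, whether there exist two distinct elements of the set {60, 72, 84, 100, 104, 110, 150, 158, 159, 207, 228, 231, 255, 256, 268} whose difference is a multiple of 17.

No such pair exists.

Two integers differ by a multiple of 17 exactly when they have the same residue mod 17. The residues are 60↦9, 72↦4, 84↦16, 100↦15, 104↦2, 110↦8, 150↦14, 158↦5, 159↦6, 207↦3, 228↦7, 231↦10, 255↦0, 256↦1, 268↦13.
All 15 residues are distinct, so no two elements differ by a multiple of 17.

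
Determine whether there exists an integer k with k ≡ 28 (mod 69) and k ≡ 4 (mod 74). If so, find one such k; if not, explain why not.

Since 69 and 74 share no common factor, CRT says the pair of congruences has a solution (unique mod 5106).
Write k = 28 + 69t and require 28 + 69t ≡ 4 (mod 74), i.e. 69t ≡ 50 (mod 74).
Invert 69 mod 74 by the Euclidean algorithm: 74 = 1·69 + 5, 69 = 13·5 + 4, 5 = 1·4 + 1, 4 = 4·1 + 0; back-substituting, 1 = 5 − 1·4 = 5 − (69 − 13·5) = −69 + 14·5 = −69 + 14·(74 − 1·69) = 14·74 − 15·69. Hence 69·(-15) ≡ 1, so 69⁻¹ ≡ -15 ≡ 59 (mod 74).
Multiplying by 59: t ≡ 59·50 = 2950 ≡ 64 (mod 74).
Taking t = 64 gives k = 28 + 69·64 = 4444.
Check: 4444 mod 69 = 28, 4444 mod 74 = 4. ✓

k = 4444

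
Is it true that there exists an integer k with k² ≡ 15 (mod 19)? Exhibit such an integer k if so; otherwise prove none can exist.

Computing k² mod 19 for k = 0, 1, …, 9 (enough, by the symmetry k ↦ 19 − k) gives 0, 1, 4, 9, 16, 6, 17, 11, 7, 5.
The set of squares mod 19 is therefore {0, 1, 4, 5, 6, 7, 9, 11, 16, 17}, which does not contain 15.
Therefore k² ≡ 15 (mod 19) has no solution.

No, no such integer exists.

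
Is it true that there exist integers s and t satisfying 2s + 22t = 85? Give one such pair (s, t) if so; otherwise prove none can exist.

No, no such integers exist.

Both 2 and 22 are divisible by gcd(2, 22) = 2, hence so is any combination 2s + 22t.
But 85 = 2·42 + 1, so 2 ∤ 85.
Hence no integers s, t satisfy the equation.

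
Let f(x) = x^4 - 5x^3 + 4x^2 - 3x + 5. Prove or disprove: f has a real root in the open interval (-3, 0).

f(-3) = 266 and f(0) = 5, both positive, so a sign-change argument is unavailable; we show f keeps this sign on the whole interval.
Substitute x = −u, where 0 < u < 3 on the interval. Expanding, f(−u) = u^4 + 5u^3 + 4u^2 + 3u + 5.
The nonzero coefficients here are all positive, so for u > 0 every term is positive (or zero), and the constant term 5 is strictly positive.
Therefore f(x) > 0 throughout (-3, 0), and f has no zero there.

f has no root in that interval.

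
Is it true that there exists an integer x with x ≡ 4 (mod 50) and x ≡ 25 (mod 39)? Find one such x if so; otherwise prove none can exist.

Since 50 and 39 share no common factor, CRT says the pair of congruences has a solution (unique mod 1950).
Any solution of the first congruence is x = 4 + 50t; substituting into the second, 50t ≡ 25 − 4 ≡ 21 (mod 39).
50 ≡ 11 (mod 39), so this reads 11t ≡ 21 (mod 39). Note 11·32 = 352 ≡ 1 (mod 39) (as 352 − 1 = 9·39), so 11⁻¹ ≡ 32.
Multiplying by 32: t ≡ 32·21 = 672 ≡ 9 (mod 39).
Taking t = 9 gives x = 4 + 50·9 = 454.
Indeed 454 ≡ 4 (mod 50) and 454 ≡ 25 (mod 39).

x = 454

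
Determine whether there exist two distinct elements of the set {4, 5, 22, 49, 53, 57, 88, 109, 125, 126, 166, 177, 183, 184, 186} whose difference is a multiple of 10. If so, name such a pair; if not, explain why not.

Both 4 and 184 leave remainder 4 on division by 10; their difference 180 = 18·10 is a multiple of 10.

Yes: 4 and 184.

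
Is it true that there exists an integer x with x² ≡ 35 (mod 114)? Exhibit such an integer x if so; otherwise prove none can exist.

Since 3 ∣ 114, a solution of x² ≡ 35 (mod 114) would also satisfy x² ≡ 35 ≡ 2 (mod 3).
Since (3 − x)² ≡ x² (mod 3), it suffices to square x = 0, 1, …, 1: the residues are 0, 1.
The set of squares mod 3 is therefore {0, 1}, which does not contain 2.
Therefore x² ≡ 35 (mod 114) has no solution.

No such integer exists.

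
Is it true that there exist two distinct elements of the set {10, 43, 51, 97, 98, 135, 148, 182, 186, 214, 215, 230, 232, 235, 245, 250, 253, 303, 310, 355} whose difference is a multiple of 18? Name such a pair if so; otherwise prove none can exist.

Yes: 43 and 97.

Reduce each element mod 18: 10↦10, 43↦7, 51↦15, 97↦7, 98↦8, 135↦9, 148↦4, 182↦2, 186↦6, 214↦16, 215↦17, 230↦14, 232↦16, 235↦1, 245↦11, 250↦16, 253↦1, 303↦15, 310↦4, 355↦13. The residue 7 repeats (at 43 and 97), and 97 − 43 = 54 = 3·18.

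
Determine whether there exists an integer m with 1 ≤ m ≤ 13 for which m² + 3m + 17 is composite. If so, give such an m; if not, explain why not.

m = 5

At m = 5: 5² + 3·5 + 17 = 57 = 3·19, which is composite.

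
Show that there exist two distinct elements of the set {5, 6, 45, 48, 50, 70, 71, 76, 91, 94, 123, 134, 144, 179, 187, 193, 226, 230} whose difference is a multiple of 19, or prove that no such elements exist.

Residues mod 19: 5↦5, 6↦6, 45↦7, 48↦10, 50↦12, 70↦13, 71↦14, 76↦0, 91↦15, 94↦18, 123↦9, 134↦1, 144↦11, 179↦8, 187↦16, 193↦3, 226↦17, 230↦2.
These 18 residues are pairwise different, hence no difference of two elements is divisible by 19.

There is no such pair.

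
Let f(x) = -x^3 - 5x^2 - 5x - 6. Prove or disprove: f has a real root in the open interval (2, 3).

f(2) = -44 and f(3) = -93, both negative, so a sign-change argument is unavailable; we show f keeps this sign on the whole interval.
Shift to the endpoint 2: with x = 2 + u (0 < u < 1), one computes f(2 + u) = -u^3 - 11u^2 - 37u - 44.
The nonzero coefficients here are all negative, so for u > 0 every term is negative (or zero), and the constant term -44 is strictly negative.
Therefore f(x) < 0 throughout (2, 3), and f has no zero there.

No.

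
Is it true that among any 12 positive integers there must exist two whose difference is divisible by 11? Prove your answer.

There are exactly 11 possible remainders on division by 11.
With 12 integers and only 11 classes, the pigeonhole principle forces two of them, say a and b, into the same class.
Their difference a − b is then a multiple of 11.

Yes.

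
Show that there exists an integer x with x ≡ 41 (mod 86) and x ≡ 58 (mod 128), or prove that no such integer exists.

Reduce both congruences modulo 2, which divides 86 and 128: they say x ≡ 41 (mod 2) and x ≡ 58 (mod 2).
These are incompatible: 41 − 58 = -17 is not divisible by 2.
Therefore no such x exists.

There is no such integer.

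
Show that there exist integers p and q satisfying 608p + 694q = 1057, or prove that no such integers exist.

There are no such integers.

Both 608 and 694 are divisible by gcd(608, 694) = 2, hence so is any combination 608p + 694q.
But 1057 = 2·528 + 1, so 2 ∤ 1057.
Hence no integers p, q satisfy the equation.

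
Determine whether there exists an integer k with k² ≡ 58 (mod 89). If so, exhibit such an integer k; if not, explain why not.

There is no such integer.

89 is prime, so by Euler's criterion 58 is a square mod 89 iff 58^((89−1)/2) = 58^44 ≡ 1 (mod 89).
Repeated squaring mod 89: 58^2 = 3364 ≡ 71; 58^4 ≡ 71² = 5041 ≡ 57; 58^8 ≡ 57² = 3249 ≡ 45; 58^16 ≡ 45² = 2025 ≡ 67; 58^32 ≡ 67² = 4489 ≡ 39.
Since 44 = 32 + 8 + 4, 58^44 ≡ 39 · 45 · 57; multiplying out mod 89: 39·45 = 1755 ≡ 64, then 64·57 = 3648 ≡ 88. Thus 58^44 ≡ 88 ≡ −1 (mod 89).
The value −1 means 58 is a non-residue modulo 89, so k² ≡ 58 (mod 89) is impossible.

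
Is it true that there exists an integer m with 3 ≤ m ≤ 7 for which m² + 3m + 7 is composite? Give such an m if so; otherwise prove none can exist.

m = 3

At m = 3: 3² + 3·3 + 7 = 25 = 5·5, which is composite.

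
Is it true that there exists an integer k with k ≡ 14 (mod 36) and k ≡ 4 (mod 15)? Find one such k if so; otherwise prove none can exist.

gcd(36, 15) = 3. If k ≡ 14 (mod 36) and k ≡ 4 (mod 15), then k ≡ 14 (mod 3) and k ≡ 4 (mod 3).
But 14 mod 3 = 2 while 4 mod 3 = 1, a contradiction.
Therefore no such k exists.

No such integer exists.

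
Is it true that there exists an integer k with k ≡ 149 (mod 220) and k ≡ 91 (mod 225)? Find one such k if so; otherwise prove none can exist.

No such integer exists.

Reduce both congruences modulo 5, which divides 220 and 225: they say k ≡ 149 (mod 5) and k ≡ 91 (mod 5).
But 149 mod 5 = 4 while 91 mod 5 = 1, a contradiction.
So no integer satisfies both congruences.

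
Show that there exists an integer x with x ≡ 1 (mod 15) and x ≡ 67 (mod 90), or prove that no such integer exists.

No such integer exists.

gcd(15, 90) = 15. If x ≡ 1 (mod 15) and x ≡ 67 (mod 90), then x ≡ 1 (mod 15) and x ≡ 67 (mod 15).
These are incompatible: 1 − 67 = -66 is not divisible by 15.
So no integer satisfies both congruences.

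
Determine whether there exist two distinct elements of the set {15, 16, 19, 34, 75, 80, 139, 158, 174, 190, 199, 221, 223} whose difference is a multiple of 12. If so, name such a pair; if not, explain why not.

The pair (15, 75) works.

Reduce each element mod 12: 15↦3, 16↦4, 19↦7, 34↦10, 75↦3, 80↦8, 139↦7, 158↦2, 174↦6, 190↦10, 199↦7, 221↦5, 223↦7. The residue 3 repeats (at 15 and 75), and 75 − 15 = 60 = 5·12.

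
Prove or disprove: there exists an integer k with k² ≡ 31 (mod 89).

89 is prime, so by Euler's criterion 31 is a square mod 89 iff 31^((89−1)/2) = 31^44 ≡ 1 (mod 89).
Repeated squaring mod 89: 31^2 = 961 ≡ 71; 31^4 ≡ 71² = 5041 ≡ 57; 31^8 ≡ 57² = 3249 ≡ 45; 31^16 ≡ 45² = 2025 ≡ 67; 31^32 ≡ 67² = 4489 ≡ 39.
Since 44 = 32 + 8 + 4, 31^44 ≡ 39 · 45 · 57; multiplying out mod 89: 39·45 = 1755 ≡ 64, then 64·57 = 3648 ≡ 88. Thus 31^44 ≡ 88 ≡ −1 (mod 89).
By Euler's criterion 31 is a quadratic non-residue mod 89: no k satisfies k² ≡ 31 (mod 89).

No, no such integer exists.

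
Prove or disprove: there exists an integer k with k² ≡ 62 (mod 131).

k = 18

k = 18 works: 18² = 324, and 324 − 62 = 262 = 2·131.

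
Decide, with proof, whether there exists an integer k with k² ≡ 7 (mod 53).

k = 31

k = 31 works: 31² = 961, and 961 − 7 = 954 = 18·53.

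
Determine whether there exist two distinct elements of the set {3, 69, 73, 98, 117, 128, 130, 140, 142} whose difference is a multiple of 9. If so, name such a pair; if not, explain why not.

There is no such pair.

Two integers differ by a multiple of 9 exactly when they have the same residue mod 9. The residues are 3↦3, 69↦6, 73↦1, 98↦8, 117↦0, 128↦2, 130↦4, 140↦5, 142↦7.
All 9 residues are distinct, so no two elements differ by a multiple of 9.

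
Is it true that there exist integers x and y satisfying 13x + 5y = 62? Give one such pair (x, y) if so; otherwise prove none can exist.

13 and 5 are coprime, so 13x + 5y ranges over all of ℤ.
Dividing repeatedly: 13 = 2·5 + 3, 5 = 1·3 + 2, 3 = 1·2 + 1, 2 = 2·1 + 0.
Working back up the chain: 1 = 3 − 1·2 = 3 − (5 − 1·3) = −5 + 2·3 = −5 + 2·(13 − 2·5) = 2·13 − 5·5. So 13·2 + 5·(-5) = 1.
Scaling by 62 gives the particular solution (x, y) = (124, -310).
The general solution is x = 124 + 5k, y = -310 − 13k; taking k = -24 gives the smaller pair x = 4, y = 2.
Check: 13·4 + 5·2 = 52 + 10 = 62. ✓

x = 4, y = 2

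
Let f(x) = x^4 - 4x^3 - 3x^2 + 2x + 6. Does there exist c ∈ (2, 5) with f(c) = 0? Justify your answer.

f(2) = -18 and f(5) = 66, which have opposite signs.
Since f is a polynomial it is continuous on [2, 5].
By the Intermediate Value Theorem f must vanish at some point of (2, 5).

Yes, f has a root in the interval.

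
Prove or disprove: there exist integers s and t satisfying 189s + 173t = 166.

s = 32, t = -34

Since gcd(189, 173) = 1, every integer is an integer combination of 189 and 173.
Euclidean algorithm: 189 = 1·173 + 16, 173 = 10·16 + 13, 16 = 1·13 + 3, 13 = 4·3 + 1, 3 = 3·1 + 0.
Back-substituting, 1 = 13 − 4·3 = 13 − 4·(16 − 1·13) = −4·16 + 5·13 = −4·16 + 5·(173 − 10·16) = 5·173 − 54·16 = 5·173 − 54·(189 − 1·173) = −54·189 + 59·173; that is, 189·(-54) + 173·59 = 1.
Times 166: 189·(-8964) + 173·9794 = 166, so (-8964, 9794) solves it.
The general solution is s = -8964 + 173k, t = 9794 − 189k; taking k = 52 gives the smaller pair s = 32, t = -34.
Check: 189·32 + 173·(-34) = 6048 − 5882 = 166. ✓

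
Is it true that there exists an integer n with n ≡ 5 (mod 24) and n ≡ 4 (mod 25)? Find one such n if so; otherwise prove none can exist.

n = 29

gcd(24, 25) = 1, so the Chinese Remainder Theorem guarantees exactly one residue class mod 600 satisfying both.
Write n = 5 + 24t and require 5 + 24t ≡ 4 (mod 25), i.e. 24t ≡ 24 (mod 25).
Invert 24 mod 25 by the Euclidean algorithm: 25 = 1·24 + 1, 24 = 24·1 + 0; back-substituting, 1 = 25 − 1·24. Hence 24·(-1) ≡ 1, so 24⁻¹ ≡ -1 ≡ 24 (mod 25).
Therefore t ≡ 24·24 = 576 ≡ 1 (mod 25).
Taking t = 1 gives n = 5 + 24·1 = 29.
Indeed 29 ≡ 5 (mod 24) and 29 ≡ 4 (mod 25).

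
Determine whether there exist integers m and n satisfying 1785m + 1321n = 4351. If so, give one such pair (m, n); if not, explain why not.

1785 and 1321 are coprime, so 1785m + 1321n ranges over all of ℤ.
Run the Euclidean algorithm on 1785 and 1321: 1785 = 1·1321 + 464, 1321 = 2·464 + 393, 464 = 1·393 + 71, 393 = 5·71 + 38, 71 = 1·38 + 33, 38 = 1·33 + 5, 33 = 6·5 + 3, 5 = 1·3 + 2, 3 = 1·2 + 1, 2 = 2·1 + 0.
Back-substituting, 1 = 3 − 1·2 = 3 − (5 − 1·3) = −5 + 2·3 = −5 + 2·(33 − 6·5) = 2·33 − 13·5 = 2·33 − 13·(38 − 1·33) = −13·38 + 15·33 = −13·38 + 15·(71 − 1·38) = 15·71 − 28·38 = 15·71 − 28·(393 − 5·71) = −28·393 + 155·71 = −28·393 + 155·(464 − 1·393) = 155·464 − 183·393 = 155·464 − 183·(1321 − 2·464) = −183·1321 + 521·464 = −183·1321 + 521·(1785 − 1·1321) = 521·1785 − 704·1321; that is, 1785·521 + 1321·(-704) = 1.
Times 4351: 1785·2266871 + 1321·(-3063104) = 4351, so (2266871, -3063104) solves it.
The general solution is m = 2266871 + 1321k, n = -3063104 − 1785k; taking k = -1716 gives the smaller pair m = 35, n = -44.
Check: 1785·35 + 1321·(-44) = 62475 − 58124 = 4351. ✓

m = 35, n = -44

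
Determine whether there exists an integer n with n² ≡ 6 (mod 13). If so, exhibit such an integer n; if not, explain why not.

No such integer exists.

Squares mod 13 repeat after n = 6 (as (−n)² = n²); for n = 0..6 they are 0, 1, 4, 9, 3, 12, 10.
The set of squares mod 13 is therefore {0, 1, 3, 4, 9, 10, 12}, which does not contain 6.
Therefore n² ≡ 6 (mod 13) has no solution.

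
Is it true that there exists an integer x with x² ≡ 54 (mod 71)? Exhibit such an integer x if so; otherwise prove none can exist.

x = 14

x = 14 works: 14² = 196, and 196 − 54 = 142 = 2·71.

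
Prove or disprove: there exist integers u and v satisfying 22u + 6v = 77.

Any value of 22u + 6v is a multiple of gcd(22, 6) = 2.
But 77 is not a multiple of 2 (it leaves remainder 1).
Hence no integers u, v satisfy the equation.

No such integers exist.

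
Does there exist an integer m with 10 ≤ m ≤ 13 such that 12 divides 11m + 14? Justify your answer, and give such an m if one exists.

No such integer m in that range exists.

The values of 11m + 14 for m = 10, 11, 12, 13 are 124, 135, 146, 157; reduced mod 12 these are 4, 3, 2, 1.
The residue 0 does not occur, so no m in [10, 13] makes 11m + 14 a multiple of 12.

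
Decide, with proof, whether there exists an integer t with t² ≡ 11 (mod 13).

Squares mod 13 repeat after t = 6 (as (−t)² = t²); for t = 0..6 they are 0, 1, 4, 9, 3, 12, 10.
The set of squares mod 13 is therefore {0, 1, 3, 4, 9, 10, 12}, which does not contain 11.
Hence no integer t has t² ≡ 11 (mod 13).

No, no such integer exists.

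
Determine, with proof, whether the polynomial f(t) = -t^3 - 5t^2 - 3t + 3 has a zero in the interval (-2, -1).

Yes, f has a root in the interval.

f(-2) = -3 and f(-1) = 2, which have opposite signs.
As a polynomial, f is continuous on every closed interval.
By the Intermediate Value Theorem f must vanish at some point of (-2, -1).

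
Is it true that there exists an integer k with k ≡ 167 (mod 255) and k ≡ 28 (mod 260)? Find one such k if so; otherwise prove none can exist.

Reduce both congruences modulo 5, which divides 255 and 260: they say k ≡ 167 (mod 5) and k ≡ 28 (mod 5).
However 167 ≡ 2 and 28 ≡ 3 (mod 5), and 2 ≠ 3.
Hence the system has no solution.

No, no such integer exists.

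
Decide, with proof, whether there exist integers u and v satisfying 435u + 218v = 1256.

u = 52, v = -98

435 and 218 are coprime, so 435u + 218v ranges over all of ℤ.
Euclidean algorithm: 435 = 1·218 + 217, 218 = 1·217 + 1, 217 = 217·1 + 0.
Back-substituting, 1 = 218 − 1·217 = 218 − (435 − 1·218) = −435 + 2·218; that is, 435·(-1) + 218·2 = 1.
Times 1256: 435·(-1256) + 218·2512 = 1256, so (-1256, 2512) solves it.
Adding 6·218 to u and subtracting 6·435 from v gives the tidier solution (52, -98).
Check: 435·52 + 218·(-98) = 22620 − 21364 = 1256. ✓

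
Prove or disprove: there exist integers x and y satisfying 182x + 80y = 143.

No, no such integers exist.

Both 182 and 80 are divisible by gcd(182, 80) = 2, hence so is any combination 182x + 80y.
However 143 leaves remainder 1 on division by 2.
So the equation is unsolvable over ℤ.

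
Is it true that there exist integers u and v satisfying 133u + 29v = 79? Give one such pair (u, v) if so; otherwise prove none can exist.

u = 20, v = -89

Since gcd(133, 29) = 1, every integer is an integer combination of 133 and 29.
Run the Euclidean algorithm on 133 and 29: 133 = 4·29 + 17, 29 = 1·17 + 12, 17 = 1·12 + 5, 12 = 2·5 + 2, 5 = 2·2 + 1, 2 = 2·1 + 0.
Back-substituting, 1 = 5 − 2·2 = 5 − 2·(12 − 2·5) = −2·12 + 5·5 = −2·12 + 5·(17 − 1·12) = 5·17 − 7·12 = 5·17 − 7·(29 − 1·17) = −7·29 + 12·17 = −7·29 + 12·(133 − 4·29) = 12·133 − 55·29; that is, 133·12 + 29·(-55) = 1.
Times 79: 133·948 + 29·(-4345) = 79, so (948, -4345) solves it.
Subtracting 32·29 from u and adding 32·133 to v gives the tidier solution (20, -89).
Indeed 133·20 + 29·(-89) = 2660 − 2581 = 79.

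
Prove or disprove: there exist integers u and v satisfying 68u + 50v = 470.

Since gcd(68, 50) = 2 and 470 = 2·235, Bézout's identity guarantees a solution.
Dividing through by 2 reduces the equation to 34u + 25v = 235.
Dividing repeatedly: 34 = 1·25 + 9, 25 = 2·9 + 7, 9 = 1·7 + 2, 7 = 3·2 + 1, 2 = 2·1 + 0.
Unwinding: 1 = 7 − 3·2 = 7 − 3·(9 − 1·7) = −3·9 + 4·7 = −3·9 + 4·(25 − 2·9) = 4·25 − 11·9 = 4·25 − 11·(34 − 1·25) = −11·34 + 15·25, i.e. 34·(-11) + 25·15 = 1.
Scaling by 235 gives the particular solution (u, v) = (-2585, 3525).
The general solution is u = -2585 + 25k, v = 3525 − 34k; taking k = 104 gives the smaller pair u = 15, v = -11.
Check: 68·15 + 50·(-11) = 1020 − 550 = 470. ✓

u = 15, v = -11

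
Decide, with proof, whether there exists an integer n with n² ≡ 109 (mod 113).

n = 83 works: 83² = 6889, and 6889 − 109 = 6780 = 60·113.

n = 83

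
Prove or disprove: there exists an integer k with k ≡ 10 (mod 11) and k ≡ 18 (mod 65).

gcd(11, 65) = 1, so the Chinese Remainder Theorem guarantees exactly one residue class mod 715 satisfying both.
Write k = 10 + 11t and require 10 + 11t ≡ 18 (mod 65), i.e. 11t ≡ 8 (mod 65).
Since 11·6 = 66 = 1·65 + 1, the inverse of 11 mod 65 is 6.
Therefore t ≡ 6·8 = 48 (mod 65).
Taking t = 48 gives k = 10 + 11·48 = 538.
Verify: 538 = 48·11 + 10 and 538 = 8·65 + 18. ✓

k = 538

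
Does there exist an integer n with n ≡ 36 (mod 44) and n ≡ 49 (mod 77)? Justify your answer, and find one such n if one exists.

No such integer exists.

Both moduli are multiples of 11 = gcd(44, 77), so any solution would satisfy n ≡ 36 and n ≡ 49 modulo 11 simultaneously.
These are incompatible: 36 − 49 = -13 is not divisible by 11.
Hence the system has no solution.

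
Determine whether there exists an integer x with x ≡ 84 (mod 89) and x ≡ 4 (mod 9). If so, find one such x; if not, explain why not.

x = 796

gcd(89, 9) = 1, so the Chinese Remainder Theorem guarantees exactly one residue class mod 801 satisfying both.
Write x = 84 + 89t and require 84 + 89t ≡ 4 (mod 9), i.e. 89t ≡ 1 (mod 9).
89 ≡ 8 (mod 9), so this reads 8t ≡ 1 (mod 9). To invert 8 modulo 9: 9 = 1·8 + 1, 8 = 8·1 + 0, and unwinding, 1 = 9 − 1·8. Thus 8⁻¹ ≡ -1 ≡ 8 (mod 9).
Multiplying by 8: t ≡ 8·1 = 8 (mod 9).
With t = 8: x = 84 + 89·8 = 796.
Verify: 796 = 8·89 + 84 and 796 = 88·9 + 4. ✓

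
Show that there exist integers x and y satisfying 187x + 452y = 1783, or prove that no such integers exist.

x = 273, y = -109

Since gcd(187, 452) = 1, every integer is an integer combination of 187 and 452.
Dividing repeatedly: 452 = 2·187 + 78, 187 = 2·78 + 31, 78 = 2·31 + 16, 31 = 1·16 + 15, 16 = 1·15 + 1, 15 = 15·1 + 0.
Working back up the chain: 1 = 16 − 1·15 = 16 − (31 − 1·16) = −31 + 2·16 = −31 + 2·(78 − 2·31) = 2·78 − 5·31 = 2·78 − 5·(187 − 2·78) = −5·187 + 12·78 = −5·187 + 12·(452 − 2·187) = 12·452 − 29·187. So 187·(-29) + 452·12 = 1.
Scaling by 1783 gives the particular solution (x, y) = (-51707, 21396).
Adding 115·452 to x and subtracting 115·187 from y gives the tidier solution (273, -109).
Indeed 187·273 + 452·(-109) = 51051 − 49268 = 1783.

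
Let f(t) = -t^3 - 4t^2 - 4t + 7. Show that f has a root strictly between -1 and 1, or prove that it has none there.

Yes, f has a root in the interval.

f(-1) = 8 and f(1) = -2, which have opposite signs.
As a polynomial, f is continuous on every closed interval.
By the Intermediate Value Theorem, f takes the value 0 somewhere in the open interval.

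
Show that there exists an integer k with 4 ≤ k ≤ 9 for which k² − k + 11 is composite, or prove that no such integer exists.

No such integer k in that range exists.

The values for k = 4, 5, …, 9 are 23, 31, 41, 53, 67, 83, and each of these is prime.
So no value in the range makes the expression composite.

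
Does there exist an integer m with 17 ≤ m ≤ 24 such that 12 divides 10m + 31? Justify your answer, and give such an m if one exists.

At m = 17, 10·17 + 31 = 201 ≡ 9 (mod 12), and each step in m adds 10, giving residues 9, 7, 5, 3, 1, 11, 9, 7 for m = 17, 18, …, 24.
None is 0, so 12 never divides 10m + 31 on this range.

There is no such integer m in that range.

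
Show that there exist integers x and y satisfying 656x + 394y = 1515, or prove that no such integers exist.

Any value of 656x + 394y is a multiple of gcd(656, 394) = 2.
However 1515 leaves remainder 1 on division by 2.
So the equation is unsolvable over ℤ.

There are no such integers.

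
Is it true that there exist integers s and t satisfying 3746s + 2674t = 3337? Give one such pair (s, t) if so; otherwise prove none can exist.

No, no such integers exist.

Any value of 3746s + 2674t is a multiple of gcd(3746, 2674) = 2.
However 3337 leaves remainder 1 on division by 2.
Hence no integers s, t satisfy the equation.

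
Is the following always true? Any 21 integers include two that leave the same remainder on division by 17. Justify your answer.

True.

Each integer lies in one of the 17 residue classes modulo 17.
Placing 21 integers into 17 classes, some class receives at least two — say a and b.
So a and b have equal remainders mod 17, which is exactly what was to be shown.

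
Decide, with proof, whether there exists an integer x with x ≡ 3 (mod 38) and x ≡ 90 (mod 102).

There is no such integer.

Both moduli are multiples of 2 = gcd(38, 102), so any solution would satisfy x ≡ 3 and x ≡ 90 modulo 2 simultaneously.
But 3 mod 2 = 1 while 90 mod 2 = 0, a contradiction.
Hence the system has no solution.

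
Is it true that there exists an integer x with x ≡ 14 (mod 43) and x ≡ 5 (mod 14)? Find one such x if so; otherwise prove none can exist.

x = 229

gcd(43, 14) = 1, so the Chinese Remainder Theorem guarantees exactly one residue class mod 602 satisfying both.
Write x = 14 + 43t and require 14 + 43t ≡ 5 (mod 14), i.e. 43t ≡ 5 (mod 14).
43 ≡ 1 (mod 14), so this reads 1t ≡ 5 (mod 14). So t ≡ 5 (mod 14).
Taking t = 5 gives x = 14 + 43·5 = 229.
Check: 229 mod 43 = 14, 229 mod 14 = 5. ✓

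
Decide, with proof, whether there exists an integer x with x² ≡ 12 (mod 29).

No such integer exists.

Apply Euler's criterion with the prime 29: 12 is a quadratic residue iff 12^14 ≡ 1 (mod 29), and a non-residue iff it is ≡ −1.
Repeated squaring mod 29: 12^2 = 144 ≡ 28; 12^4 ≡ 28² = 784 ≡ 1; 12^8 ≡ 1² = 1 ≡ 1.
Since 14 = 8 + 4 + 2, 12^14 ≡ 1 · 1 · 28; multiplying out mod 29: 1·1 = 1 ≡ 1, then 1·28 = 28 ≡ 28. Thus 12^14 ≡ 28 ≡ −1 (mod 29).
By Euler's criterion 12 is a quadratic non-residue mod 29: no x satisfies x² ≡ 12 (mod 29).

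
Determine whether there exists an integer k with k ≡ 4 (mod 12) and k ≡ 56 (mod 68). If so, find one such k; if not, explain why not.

k = 124

gcd(12, 68) = 4. A simultaneous solution exists iff 4 ≡ 56 (mod 4); here 4 mod 4 = 0 = 56 mod 4, so it does.
Write k = 4 + 12t. Then 12t ≡ 56 − 4 ≡ 52 (mod 68); dividing through by 4 gives 3t ≡ 13 (mod 17).
To invert 3 modulo 17: 17 = 5·3 + 2, 3 = 1·2 + 1, 2 = 2·1 + 0, and unwinding, 1 = 3 − 1·2 = 3 − (17 − 5·3) = −17 + 6·3. Thus 3⁻¹ ≡ 6 (mod 17).
Therefore t ≡ 6·13 = 78 ≡ 10 (mod 17).
Then k = 4 + 12·10 = 124.
Verify: 124 = 10·12 + 4 and 124 = 1·68 + 56. ✓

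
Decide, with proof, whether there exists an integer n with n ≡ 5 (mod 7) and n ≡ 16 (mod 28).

gcd(7, 28) = 7. If n ≡ 5 (mod 7) and n ≡ 16 (mod 28), then n ≡ 5 (mod 7) and n ≡ 16 (mod 7).
However 5 ≡ 5 and 16 ≡ 2 (mod 7), and 5 ≠ 2.
Therefore no such n exists.

No, no such integer exists.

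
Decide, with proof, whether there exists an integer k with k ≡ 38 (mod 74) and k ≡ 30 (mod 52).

k = 186

The moduli are not coprime: gcd(74, 52) = 2. Compatibility requires 2 ∣ (30 − 38) = -8, which holds, so solutions exist.
The integers ≡ 38 (mod 74) are 38, 112, 186, …; their remainders mod 52 are 38, 8, 30, so k = 186 is the first that is ≡ 30 (mod 52).
Verify: 186 = 2·74 + 38 and 186 = 3·52 + 30. ✓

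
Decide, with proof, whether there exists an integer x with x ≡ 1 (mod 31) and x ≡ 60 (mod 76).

x = 2264

Since 31 and 76 share no common factor, CRT says the pair of congruences has a solution (unique mod 2356).
Write x = 1 + 31t and require 1 + 31t ≡ 60 (mod 76), i.e. 31t ≡ 59 (mod 76).
Invert 31 mod 76 by the Euclidean algorithm: 76 = 2·31 + 14, 31 = 2·14 + 3, 14 = 4·3 + 2, 3 = 1·2 + 1, 2 = 2·1 + 0; back-substituting, 1 = 3 − 1·2 = 3 − (14 − 4·3) = −14 + 5·3 = −14 + 5·(31 − 2·14) = 5·31 − 11·14 = 5·31 − 11·(76 − 2·31) = −11·76 + 27·31. Hence 31·27 ≡ 1, so 31⁻¹ ≡ 27 (mod 76).
Therefore t ≡ 27·59 = 1593 ≡ 73 (mod 76).
Taking t = 73 gives x = 1 + 31·73 = 2264.
Check: 2264 mod 31 = 1, 2264 mod 76 = 60. ✓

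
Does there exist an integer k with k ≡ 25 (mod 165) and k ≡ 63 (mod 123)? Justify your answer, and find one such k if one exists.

Reduce both congruences modulo 3, which divides 165 and 123: they say k ≡ 25 (mod 3) and k ≡ 63 (mod 3).
These are incompatible: 25 − 63 = -38 is not divisible by 3.
Hence the system has no solution.

There is no such integer.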